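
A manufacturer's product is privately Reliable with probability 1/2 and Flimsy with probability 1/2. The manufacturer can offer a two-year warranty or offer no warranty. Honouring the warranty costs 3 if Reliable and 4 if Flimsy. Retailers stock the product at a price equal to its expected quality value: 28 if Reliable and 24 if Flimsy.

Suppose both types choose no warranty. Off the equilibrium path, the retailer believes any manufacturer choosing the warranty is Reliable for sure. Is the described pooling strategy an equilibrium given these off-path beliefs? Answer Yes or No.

Yes

On path, the retailer holds the prior and pays 1/2·28 + 1/2·24 = 26. Off path (the warranty), believing Reliable, it pays 28.
Reliable: no warranty nets 26; the warranty nets 28 − 3 = 25. Reliable stays.
Flimsy: no warranty nets 26; the warranty nets 28 − 4 = 24. Flimsy stays.
No type deviates, so pooling is sustained.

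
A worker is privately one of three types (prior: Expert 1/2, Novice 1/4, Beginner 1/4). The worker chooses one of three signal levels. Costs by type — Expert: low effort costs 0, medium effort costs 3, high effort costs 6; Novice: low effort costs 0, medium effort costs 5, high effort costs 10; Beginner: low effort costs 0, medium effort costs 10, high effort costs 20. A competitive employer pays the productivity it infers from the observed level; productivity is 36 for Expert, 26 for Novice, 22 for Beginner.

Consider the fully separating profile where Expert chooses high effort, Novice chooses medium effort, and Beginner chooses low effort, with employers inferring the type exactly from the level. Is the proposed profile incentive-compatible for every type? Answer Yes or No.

Separating wages: high effort → 36, medium effort → 26, low effort → 22.
Expert (assigned high effort): low effort: 22 − 0 = 22; medium effort: 26 − 3 = 23; high effort: 36 − 6 = 30. Expert stays.
Novice (assigned medium effort): low effort: 22 − 0 = 22; medium effort: 26 − 5 = 21; high effort: 36 − 10 = 26. Novice prefers high effort.
Beginner (assigned low effort): low effort: 22 − 0 = 22; medium effort: 26 − 10 = 16; high effort: 36 − 20 = 16. Beginner stays.
At least one type deviates; the separating profile fails.

No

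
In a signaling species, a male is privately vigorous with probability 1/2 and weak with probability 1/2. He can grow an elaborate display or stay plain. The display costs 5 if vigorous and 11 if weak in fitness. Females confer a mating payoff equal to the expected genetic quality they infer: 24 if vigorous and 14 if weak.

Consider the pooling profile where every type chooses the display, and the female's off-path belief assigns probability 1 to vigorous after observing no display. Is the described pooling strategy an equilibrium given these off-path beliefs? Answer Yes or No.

No

On path, the female holds the prior and pays 1/2·24 + 1/2·14 = 19. Off path (no display), believing vigorous, it pays 24.
vigorous: the display nets 19 − 5 = 14; no display nets 24. vigorous would deviate.
weak: the display nets 19 − 11 = 8; no display nets 24. weak would deviate.
A type deviates, so pooling fails.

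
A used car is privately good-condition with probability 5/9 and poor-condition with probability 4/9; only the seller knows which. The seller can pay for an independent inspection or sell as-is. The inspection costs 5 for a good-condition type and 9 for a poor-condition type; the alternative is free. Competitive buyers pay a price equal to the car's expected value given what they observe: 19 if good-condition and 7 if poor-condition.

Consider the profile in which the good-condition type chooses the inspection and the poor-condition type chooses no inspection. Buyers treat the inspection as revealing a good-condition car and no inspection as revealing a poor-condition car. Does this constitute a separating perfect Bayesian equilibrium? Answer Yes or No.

No

Under these beliefs, the inspection earns price 19 and no inspection earns price 7.
good-condition: the inspection nets 19 − 5 = 14; no inspection nets 7. good-condition prefers the inspection.
poor-condition: the inspection nets 19 − 9 = 10; no inspection nets 7. poor-condition would deviate to the inspection.
poor-condition has a profitable deviation, so the profile is not an equilibrium.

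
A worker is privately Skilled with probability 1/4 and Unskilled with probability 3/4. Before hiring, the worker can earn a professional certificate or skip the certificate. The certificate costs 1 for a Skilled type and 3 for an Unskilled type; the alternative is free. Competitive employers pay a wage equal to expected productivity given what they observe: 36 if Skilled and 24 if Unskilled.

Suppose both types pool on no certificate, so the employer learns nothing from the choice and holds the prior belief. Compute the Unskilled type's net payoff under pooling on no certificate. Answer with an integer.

27

Pooled wage = 1/4·36 + 3/4·24 = 27.
Unskilled pays no cost for no certificate, so net payoff = 27.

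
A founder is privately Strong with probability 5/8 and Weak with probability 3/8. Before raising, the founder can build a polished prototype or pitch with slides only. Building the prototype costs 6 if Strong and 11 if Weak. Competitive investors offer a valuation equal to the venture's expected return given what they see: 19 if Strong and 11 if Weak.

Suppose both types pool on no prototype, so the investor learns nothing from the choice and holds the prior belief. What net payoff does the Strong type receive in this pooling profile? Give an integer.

Pooled valuation = 5/8·19 + 3/8·11 = 16.
Strong pays no cost for no prototype, so net payoff = 16.

16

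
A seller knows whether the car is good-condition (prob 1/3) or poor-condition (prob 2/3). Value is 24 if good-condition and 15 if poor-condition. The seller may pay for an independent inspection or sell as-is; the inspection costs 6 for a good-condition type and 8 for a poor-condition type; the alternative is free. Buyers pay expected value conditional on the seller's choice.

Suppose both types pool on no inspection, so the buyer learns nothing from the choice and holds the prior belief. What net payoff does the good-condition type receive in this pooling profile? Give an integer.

Pooled price = 1/3·24 + 2/3·15 = 18.
good-condition pays no cost for no inspection, so net payoff = 18.

18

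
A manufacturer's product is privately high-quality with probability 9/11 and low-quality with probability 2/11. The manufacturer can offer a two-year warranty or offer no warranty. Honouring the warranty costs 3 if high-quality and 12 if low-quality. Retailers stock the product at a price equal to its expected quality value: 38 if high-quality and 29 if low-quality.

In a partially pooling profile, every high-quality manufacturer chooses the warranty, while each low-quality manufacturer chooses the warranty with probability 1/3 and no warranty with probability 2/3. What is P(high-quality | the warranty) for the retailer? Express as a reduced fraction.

P(the warranty) = (9/11)·1 + (2/11)·(1/3) = 29/33.
By Bayes' rule, P(high-quality | the warranty) = (9/11) / (29/33) = 27/29.

27/29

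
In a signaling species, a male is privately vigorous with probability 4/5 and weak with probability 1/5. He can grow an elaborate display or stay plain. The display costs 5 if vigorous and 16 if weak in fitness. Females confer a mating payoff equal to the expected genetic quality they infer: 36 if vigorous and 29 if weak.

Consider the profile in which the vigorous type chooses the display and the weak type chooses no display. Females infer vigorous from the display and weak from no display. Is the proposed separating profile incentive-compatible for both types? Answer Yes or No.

Yes

Under these beliefs, the display earns mating payoff 36 and no display earns mating payoff 29.
vigorous: the display nets 36 − 5 = 31; no display nets 29. vigorous prefers the display.
weak: the display nets 36 − 16 = 20; no display nets 29. weak prefers no display.
Neither type deviates, so the separating profile is an equilibrium.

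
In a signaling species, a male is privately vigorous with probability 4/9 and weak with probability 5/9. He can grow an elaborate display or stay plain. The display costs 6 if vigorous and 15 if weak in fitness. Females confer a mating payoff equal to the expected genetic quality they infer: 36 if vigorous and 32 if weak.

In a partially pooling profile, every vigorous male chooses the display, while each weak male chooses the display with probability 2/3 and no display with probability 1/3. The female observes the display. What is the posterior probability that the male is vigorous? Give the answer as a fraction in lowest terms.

6/11

P(the display) = (4/9)·1 + (5/9)·(2/3) = 22/27.
By Bayes' rule, P(vigorous | the display) = (4/9) / (22/27) = 6/11.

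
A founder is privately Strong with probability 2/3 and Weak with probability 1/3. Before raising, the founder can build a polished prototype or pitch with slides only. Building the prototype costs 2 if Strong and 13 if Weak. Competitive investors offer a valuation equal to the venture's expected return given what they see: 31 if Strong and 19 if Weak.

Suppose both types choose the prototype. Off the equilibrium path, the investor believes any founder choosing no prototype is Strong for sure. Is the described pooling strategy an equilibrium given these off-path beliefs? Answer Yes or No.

On path, the investor holds the prior and pays 2/3·31 + 1/3·19 = 27. Off path (no prototype), believing Strong, it pays 31.
Strong: the prototype nets 27 − 2 = 25; no prototype nets 31. Strong would deviate.
Weak: the prototype nets 27 − 13 = 14; no prototype nets 31. Weak would deviate.
A type deviates, so pooling fails.

No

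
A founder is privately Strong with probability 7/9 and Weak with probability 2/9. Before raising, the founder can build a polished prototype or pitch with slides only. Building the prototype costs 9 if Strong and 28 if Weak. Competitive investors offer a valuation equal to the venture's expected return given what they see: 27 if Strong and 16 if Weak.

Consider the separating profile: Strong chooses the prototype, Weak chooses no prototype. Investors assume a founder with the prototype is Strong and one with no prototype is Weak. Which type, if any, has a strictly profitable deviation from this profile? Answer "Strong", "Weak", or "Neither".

The prototype pays 27; no prototype pays 16.
Strong: assigned the prototype, nets 27 − 9 = 18; deviating to no prototype nets 16.
Weak: assigned no prototype, nets 16; deviating to the prototype nets 27 − 28 = -1.
Both types strictly prefer their assigned action; no profitable deviation.

Neither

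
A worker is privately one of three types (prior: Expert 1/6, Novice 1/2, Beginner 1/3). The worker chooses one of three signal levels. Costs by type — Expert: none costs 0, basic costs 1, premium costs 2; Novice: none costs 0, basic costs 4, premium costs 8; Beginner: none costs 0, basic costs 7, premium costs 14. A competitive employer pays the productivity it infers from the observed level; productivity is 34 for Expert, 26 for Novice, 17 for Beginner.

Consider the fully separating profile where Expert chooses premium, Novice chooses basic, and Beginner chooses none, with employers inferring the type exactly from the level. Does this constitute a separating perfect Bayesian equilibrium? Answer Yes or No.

No

Separating wages: premium → 34, basic → 26, none → 17.
Expert (assigned premium): none: 17 − 0 = 17; basic: 26 − 1 = 25; premium: 34 − 2 = 32. Expert stays.
Novice (assigned basic): none: 17 − 0 = 17; basic: 26 − 4 = 22; premium: 34 − 8 = 26. Novice prefers premium.
Beginner (assigned none): none: 17 − 0 = 17; basic: 26 − 7 = 19; premium: 34 − 14 = 20. Beginner prefers premium.
At least one type deviates; the separating profile fails.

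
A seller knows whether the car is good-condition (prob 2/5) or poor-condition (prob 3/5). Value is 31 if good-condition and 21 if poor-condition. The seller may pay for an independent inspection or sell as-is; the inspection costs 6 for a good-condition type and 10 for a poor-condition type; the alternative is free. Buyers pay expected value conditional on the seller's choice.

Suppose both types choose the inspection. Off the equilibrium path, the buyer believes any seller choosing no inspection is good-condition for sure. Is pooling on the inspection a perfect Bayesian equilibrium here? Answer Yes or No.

On path, the buyer holds the prior and pays 2/5·31 + 3/5·21 = 25. Off path (no inspection), believing good-condition, it pays 31.
good-condition: the inspection nets 25 − 6 = 19; no inspection nets 31. good-condition would deviate.
poor-condition: the inspection nets 25 − 10 = 15; no inspection nets 31. poor-condition would deviate.
A type deviates, so pooling fails.

No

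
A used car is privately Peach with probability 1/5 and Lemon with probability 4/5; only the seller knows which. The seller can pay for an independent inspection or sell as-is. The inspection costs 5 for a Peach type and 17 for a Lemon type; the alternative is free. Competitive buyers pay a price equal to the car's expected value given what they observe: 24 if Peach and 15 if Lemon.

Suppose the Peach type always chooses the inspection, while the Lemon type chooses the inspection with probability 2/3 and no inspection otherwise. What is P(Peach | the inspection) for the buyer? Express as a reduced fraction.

3/11

P(the inspection) = (1/5)·1 + (4/5)·(2/3) = 11/15.
By Bayes' rule, P(Peach | the inspection) = (1/5) / (11/15) = 3/11.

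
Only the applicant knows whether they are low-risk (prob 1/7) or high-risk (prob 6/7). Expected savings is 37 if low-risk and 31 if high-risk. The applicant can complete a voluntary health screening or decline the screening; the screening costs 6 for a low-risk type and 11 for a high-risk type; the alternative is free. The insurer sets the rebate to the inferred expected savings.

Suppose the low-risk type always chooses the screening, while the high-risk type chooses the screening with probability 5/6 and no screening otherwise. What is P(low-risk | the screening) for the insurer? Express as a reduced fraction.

P(the screening) = (1/7)·1 + (6/7)·(5/6) = 6/7.
By Bayes' rule, P(low-risk | the screening) = (1/7) / (6/7) = 1/6.

1/6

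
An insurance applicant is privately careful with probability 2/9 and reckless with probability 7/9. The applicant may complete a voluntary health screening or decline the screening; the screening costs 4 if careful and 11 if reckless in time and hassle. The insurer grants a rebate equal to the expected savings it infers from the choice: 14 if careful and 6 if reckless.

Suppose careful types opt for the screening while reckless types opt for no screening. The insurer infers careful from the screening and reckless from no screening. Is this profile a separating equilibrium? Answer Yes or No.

Under these beliefs, the screening earns rebate 14 and no screening earns rebate 6.
careful: the screening nets 14 − 4 = 10; no screening nets 6. careful prefers the screening.
reckless: the screening nets 14 − 11 = 3; no screening nets 6. reckless prefers no screening.
Neither type deviates, so the separating profile is an equilibrium.

Yes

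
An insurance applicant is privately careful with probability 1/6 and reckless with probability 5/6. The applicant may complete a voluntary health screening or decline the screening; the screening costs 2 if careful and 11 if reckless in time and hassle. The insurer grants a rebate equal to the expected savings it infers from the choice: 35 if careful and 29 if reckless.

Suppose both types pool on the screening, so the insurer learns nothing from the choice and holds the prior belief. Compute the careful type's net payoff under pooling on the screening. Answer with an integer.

28

Pooled rebate = 1/6·35 + 5/6·29 = 30.
careful pays cost 2 for the screening, so net payoff = 30 − 2 = 28.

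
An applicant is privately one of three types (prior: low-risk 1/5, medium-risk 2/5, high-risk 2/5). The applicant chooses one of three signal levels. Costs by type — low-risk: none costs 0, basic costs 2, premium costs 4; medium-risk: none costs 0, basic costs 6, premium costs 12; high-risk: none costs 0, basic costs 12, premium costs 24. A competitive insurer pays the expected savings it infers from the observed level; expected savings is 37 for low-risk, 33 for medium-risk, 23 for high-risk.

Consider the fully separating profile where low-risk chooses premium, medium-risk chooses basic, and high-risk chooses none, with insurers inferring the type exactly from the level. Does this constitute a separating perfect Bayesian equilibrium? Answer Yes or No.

Separating rebates: premium → 37, basic → 33, none → 23.
low-risk (assigned premium): none: 23 − 0 = 23; basic: 33 − 2 = 31; premium: 37 − 4 = 33. low-risk stays.
medium-risk (assigned basic): none: 23 − 0 = 23; basic: 33 − 6 = 27; premium: 37 − 12 = 25. medium-risk stays.
high-risk (assigned none): none: 23 − 0 = 23; basic: 33 − 12 = 21; premium: 37 − 24 = 13. high-risk stays.
Every type prefers its assigned level; separation holds.

Yes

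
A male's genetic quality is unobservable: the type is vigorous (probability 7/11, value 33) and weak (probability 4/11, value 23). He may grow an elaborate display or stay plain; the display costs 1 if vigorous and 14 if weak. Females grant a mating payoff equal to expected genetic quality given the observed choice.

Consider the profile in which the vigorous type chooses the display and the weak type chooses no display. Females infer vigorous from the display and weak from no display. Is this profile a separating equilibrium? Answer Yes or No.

Yes

Under these beliefs, the display earns mating payoff 33 and no display earns mating payoff 23.
vigorous: the display nets 33 − 1 = 32; no display nets 23. vigorous prefers the display.
weak: the display nets 33 − 14 = 19; no display nets 23. weak prefers no display.
Neither type deviates, so the separating profile is an equilibrium.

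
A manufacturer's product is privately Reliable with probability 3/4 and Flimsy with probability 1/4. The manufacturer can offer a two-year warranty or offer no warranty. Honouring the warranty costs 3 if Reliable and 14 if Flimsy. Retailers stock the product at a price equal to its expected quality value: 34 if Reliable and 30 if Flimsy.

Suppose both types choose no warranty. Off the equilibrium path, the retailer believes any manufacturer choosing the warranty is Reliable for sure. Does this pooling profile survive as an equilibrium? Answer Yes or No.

On path, the retailer holds the prior and pays 3/4·34 + 1/4·30 = 33. Off path (the warranty), believing Reliable, it pays 34.
Reliable: no warranty nets 33; the warranty nets 34 − 3 = 31. Reliable stays.
Flimsy: no warranty nets 33; the warranty nets 34 − 14 = 20. Flimsy stays.
No type deviates, so pooling is sustained.

Yes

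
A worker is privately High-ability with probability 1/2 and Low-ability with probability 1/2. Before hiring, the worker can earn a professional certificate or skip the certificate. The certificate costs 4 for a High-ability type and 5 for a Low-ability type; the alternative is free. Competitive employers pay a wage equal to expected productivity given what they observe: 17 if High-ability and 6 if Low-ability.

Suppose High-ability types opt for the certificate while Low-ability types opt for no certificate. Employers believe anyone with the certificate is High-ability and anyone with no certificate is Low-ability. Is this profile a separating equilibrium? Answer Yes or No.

Under these beliefs, the certificate earns wage 17 and no certificate earns wage 6.
High-ability: the certificate nets 17 − 4 = 13; no certificate nets 6. High-ability prefers the certificate.
Low-ability: the certificate nets 17 − 5 = 12; no certificate nets 6. Low-ability would deviate to the certificate.
Low-ability has a profitable deviation, so the profile is not an equilibrium.

No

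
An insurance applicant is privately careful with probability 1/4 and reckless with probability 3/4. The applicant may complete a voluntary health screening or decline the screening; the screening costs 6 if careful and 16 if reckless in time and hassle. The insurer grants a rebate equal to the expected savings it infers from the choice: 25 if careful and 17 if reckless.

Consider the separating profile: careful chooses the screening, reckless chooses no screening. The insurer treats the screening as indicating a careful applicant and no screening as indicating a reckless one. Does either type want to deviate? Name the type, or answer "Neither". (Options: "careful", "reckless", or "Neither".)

Neither

The screening pays 25; no screening pays 17.
careful: assigned the screening, nets 25 − 6 = 19; deviating to no screening nets 17.
reckless: assigned no screening, nets 17; deviating to the screening nets 25 − 16 = 9.
Both types strictly prefer their assigned action; no profitable deviation.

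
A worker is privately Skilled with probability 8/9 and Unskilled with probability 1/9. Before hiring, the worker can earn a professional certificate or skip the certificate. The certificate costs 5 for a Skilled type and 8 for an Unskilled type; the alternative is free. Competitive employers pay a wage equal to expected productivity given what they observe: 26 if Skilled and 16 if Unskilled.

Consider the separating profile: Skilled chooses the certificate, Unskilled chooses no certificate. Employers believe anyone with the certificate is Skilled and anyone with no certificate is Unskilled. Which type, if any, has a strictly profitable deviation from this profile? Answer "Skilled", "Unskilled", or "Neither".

The certificate pays 26; no certificate pays 16.
Skilled: assigned the certificate, nets 26 − 5 = 21; deviating to no certificate nets 16.
Unskilled: assigned no certificate, nets 16; deviating to the certificate nets 26 − 8 = 18.
The Unskilled type gains 2 by deviating.

Unskilled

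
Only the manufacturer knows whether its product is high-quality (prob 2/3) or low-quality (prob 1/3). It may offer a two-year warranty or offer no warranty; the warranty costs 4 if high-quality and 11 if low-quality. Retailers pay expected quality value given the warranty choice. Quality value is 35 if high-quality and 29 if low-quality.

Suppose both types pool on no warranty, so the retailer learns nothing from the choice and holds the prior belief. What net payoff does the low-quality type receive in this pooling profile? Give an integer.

33

Pooled price = 2/3·35 + 1/3·29 = 33.
low-quality pays no cost for no warranty, so net payoff = 33.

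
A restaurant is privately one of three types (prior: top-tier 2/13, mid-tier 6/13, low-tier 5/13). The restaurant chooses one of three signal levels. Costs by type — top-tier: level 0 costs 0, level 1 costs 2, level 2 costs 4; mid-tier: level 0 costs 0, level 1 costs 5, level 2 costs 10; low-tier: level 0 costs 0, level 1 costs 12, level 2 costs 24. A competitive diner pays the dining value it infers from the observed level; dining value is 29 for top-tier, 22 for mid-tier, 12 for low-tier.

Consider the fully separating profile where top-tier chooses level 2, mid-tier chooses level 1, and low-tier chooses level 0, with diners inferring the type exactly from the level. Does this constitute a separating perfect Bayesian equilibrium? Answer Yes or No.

No

Separating price premiums: level 2 → 29, level 1 → 22, level 0 → 12.
top-tier (assigned level 2): level 0: 12 − 0 = 12; level 1: 22 − 2 = 20; level 2: 29 − 4 = 25. top-tier stays.
mid-tier (assigned level 1): level 0: 12 − 0 = 12; level 1: 22 − 5 = 17; level 2: 29 − 10 = 19. mid-tier prefers level 2.
low-tier (assigned level 0): level 0: 12 − 0 = 12; level 1: 22 − 12 = 10; level 2: 29 − 24 = 5. low-tier stays.
At least one type deviates; the separating profile fails.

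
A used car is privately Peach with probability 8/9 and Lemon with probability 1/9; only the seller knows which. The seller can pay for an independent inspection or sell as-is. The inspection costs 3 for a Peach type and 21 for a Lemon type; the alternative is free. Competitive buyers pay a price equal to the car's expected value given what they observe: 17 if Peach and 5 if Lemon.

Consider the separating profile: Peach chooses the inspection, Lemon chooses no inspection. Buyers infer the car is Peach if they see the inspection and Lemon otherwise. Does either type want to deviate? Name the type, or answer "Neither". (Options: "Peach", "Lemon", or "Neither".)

Neither

The inspection pays 17; no inspection pays 5.
Peach: assigned the inspection, nets 17 − 3 = 14; deviating to no inspection nets 5.
Lemon: assigned no inspection, nets 5; deviating to the inspection nets 17 − 21 = -4.
Both types strictly prefer their assigned action; no profitable deviation.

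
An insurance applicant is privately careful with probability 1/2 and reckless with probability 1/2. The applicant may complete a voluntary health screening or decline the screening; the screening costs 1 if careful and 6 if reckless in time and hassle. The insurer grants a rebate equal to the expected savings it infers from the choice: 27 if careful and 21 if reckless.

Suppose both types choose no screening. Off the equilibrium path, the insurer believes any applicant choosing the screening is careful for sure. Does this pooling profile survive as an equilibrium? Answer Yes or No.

No

On path, the insurer holds the prior and pays 1/2·27 + 1/2·21 = 24. Off path (the screening), believing careful, it pays 27.
careful: no screening nets 24; the screening nets 27 − 1 = 26. careful would deviate.
reckless: no screening nets 24; the screening nets 27 − 6 = 21. reckless stays.
A type deviates, so pooling fails.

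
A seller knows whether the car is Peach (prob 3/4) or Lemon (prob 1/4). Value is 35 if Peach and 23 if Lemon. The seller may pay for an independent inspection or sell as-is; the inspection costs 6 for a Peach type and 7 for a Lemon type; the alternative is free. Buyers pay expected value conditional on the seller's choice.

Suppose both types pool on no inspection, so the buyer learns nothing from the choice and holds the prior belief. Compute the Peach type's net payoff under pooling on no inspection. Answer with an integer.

Pooled price = 3/4·35 + 1/4·23 = 32.
Peach pays no cost for no inspection, so net payoff = 32.

32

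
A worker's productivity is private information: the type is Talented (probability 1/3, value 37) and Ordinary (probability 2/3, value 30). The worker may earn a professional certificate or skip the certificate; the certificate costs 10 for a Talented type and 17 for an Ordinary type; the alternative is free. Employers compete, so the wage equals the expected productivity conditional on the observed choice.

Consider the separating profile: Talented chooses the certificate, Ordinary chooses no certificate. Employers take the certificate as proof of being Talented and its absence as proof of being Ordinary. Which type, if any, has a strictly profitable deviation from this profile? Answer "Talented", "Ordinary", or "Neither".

The certificate pays 37; no certificate pays 30.
Talented: assigned the certificate, nets 37 − 10 = 27; deviating to no certificate nets 30.
Ordinary: assigned no certificate, nets 30; deviating to the certificate nets 37 − 17 = 20.
The Talented type gains 3 by deviating.

Talented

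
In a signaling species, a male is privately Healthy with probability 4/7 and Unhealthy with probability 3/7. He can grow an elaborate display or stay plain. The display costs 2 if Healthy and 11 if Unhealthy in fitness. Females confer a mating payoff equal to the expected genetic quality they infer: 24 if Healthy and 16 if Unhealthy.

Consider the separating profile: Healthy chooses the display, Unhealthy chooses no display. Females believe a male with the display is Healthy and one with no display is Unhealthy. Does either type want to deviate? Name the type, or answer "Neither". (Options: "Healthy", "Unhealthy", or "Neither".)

The display pays 24; no display pays 16.
Healthy: assigned the display, nets 24 − 2 = 22; deviating to no display nets 16.
Unhealthy: assigned no display, nets 16; deviating to the display nets 24 − 11 = 13.
Both types strictly prefer their assigned action; no profitable deviation.

Neither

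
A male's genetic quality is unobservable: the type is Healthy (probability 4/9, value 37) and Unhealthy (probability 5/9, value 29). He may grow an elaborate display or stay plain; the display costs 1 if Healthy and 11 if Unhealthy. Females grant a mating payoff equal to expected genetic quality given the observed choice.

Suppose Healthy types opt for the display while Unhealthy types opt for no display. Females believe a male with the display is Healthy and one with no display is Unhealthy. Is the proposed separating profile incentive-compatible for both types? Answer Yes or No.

Under these beliefs, the display earns mating payoff 37 and no display earns mating payoff 29.
Healthy: the display nets 37 − 1 = 36; no display nets 29. Healthy prefers the display.
Unhealthy: the display nets 37 − 11 = 26; no display nets 29. Unhealthy prefers no display.
Neither type deviates, so the separating profile is an equilibrium.

Yes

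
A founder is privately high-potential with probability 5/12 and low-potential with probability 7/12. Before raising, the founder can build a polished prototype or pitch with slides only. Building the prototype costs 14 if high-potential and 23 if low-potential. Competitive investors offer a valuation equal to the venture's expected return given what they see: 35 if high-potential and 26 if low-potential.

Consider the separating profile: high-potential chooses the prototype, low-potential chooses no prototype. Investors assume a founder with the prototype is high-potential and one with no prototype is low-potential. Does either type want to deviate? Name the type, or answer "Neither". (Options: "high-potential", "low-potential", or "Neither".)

The prototype pays 35; no prototype pays 26.
high-potential: assigned the prototype, nets 35 − 14 = 21; deviating to no prototype nets 26.
low-potential: assigned no prototype, nets 26; deviating to the prototype nets 35 − 23 = 12.
The high-potential type gains 5 by deviating.

high-potential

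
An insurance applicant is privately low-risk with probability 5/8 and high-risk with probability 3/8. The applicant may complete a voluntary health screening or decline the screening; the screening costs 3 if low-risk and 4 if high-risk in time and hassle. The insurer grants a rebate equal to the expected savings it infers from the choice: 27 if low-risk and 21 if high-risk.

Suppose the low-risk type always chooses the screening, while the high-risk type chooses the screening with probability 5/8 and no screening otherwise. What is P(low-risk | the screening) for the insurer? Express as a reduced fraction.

P(the screening) = (5/8)·1 + (3/8)·(5/8) = 55/64.
By Bayes' rule, P(low-risk | the screening) = (5/8) / (55/64) = 8/11.

8/11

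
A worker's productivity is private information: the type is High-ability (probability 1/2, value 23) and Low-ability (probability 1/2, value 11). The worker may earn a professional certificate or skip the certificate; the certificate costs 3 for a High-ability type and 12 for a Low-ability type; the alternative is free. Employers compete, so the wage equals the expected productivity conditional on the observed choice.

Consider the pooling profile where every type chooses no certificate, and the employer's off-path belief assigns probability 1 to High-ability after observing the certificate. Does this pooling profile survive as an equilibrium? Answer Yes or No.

No

On path, the employer holds the prior and pays 1/2·23 + 1/2·11 = 17. Off path (the certificate), believing High-ability, it pays 23.
High-ability: no certificate nets 17; the certificate nets 23 − 3 = 20. High-ability would deviate.
Low-ability: no certificate nets 17; the certificate nets 23 − 12 = 11. Low-ability stays.
A type deviates, so pooling fails.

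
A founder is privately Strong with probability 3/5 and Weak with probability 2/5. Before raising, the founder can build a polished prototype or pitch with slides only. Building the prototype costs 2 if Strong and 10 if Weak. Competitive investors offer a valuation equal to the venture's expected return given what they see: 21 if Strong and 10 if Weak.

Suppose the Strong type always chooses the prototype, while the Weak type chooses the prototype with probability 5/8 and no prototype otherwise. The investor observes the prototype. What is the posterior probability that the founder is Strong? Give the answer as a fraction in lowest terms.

12/17

P(the prototype) = (3/5)·1 + (2/5)·(5/8) = 17/20.
By Bayes' rule, P(Strong | the prototype) = (3/5) / (17/20) = 12/17.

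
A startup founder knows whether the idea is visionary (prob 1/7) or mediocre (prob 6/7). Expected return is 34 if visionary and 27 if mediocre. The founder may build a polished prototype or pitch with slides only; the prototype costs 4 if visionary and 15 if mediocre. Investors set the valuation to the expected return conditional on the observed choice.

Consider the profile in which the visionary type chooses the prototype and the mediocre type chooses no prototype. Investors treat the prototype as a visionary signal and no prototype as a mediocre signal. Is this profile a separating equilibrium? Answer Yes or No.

Under these beliefs, the prototype earns valuation 34 and no prototype earns valuation 27.
visionary: the prototype nets 34 − 4 = 30; no prototype nets 27. visionary prefers the prototype.
mediocre: the prototype nets 34 − 15 = 19; no prototype nets 27. mediocre prefers no prototype.
Neither type deviates, so the separating profile is an equilibrium.

Yes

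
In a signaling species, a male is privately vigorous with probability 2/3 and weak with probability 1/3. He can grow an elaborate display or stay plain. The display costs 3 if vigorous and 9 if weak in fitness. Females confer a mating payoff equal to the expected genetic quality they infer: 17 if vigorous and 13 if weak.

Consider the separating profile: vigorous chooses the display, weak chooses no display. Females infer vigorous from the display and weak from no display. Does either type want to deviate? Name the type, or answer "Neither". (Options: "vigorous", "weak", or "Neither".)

The display pays 17; no display pays 13.
vigorous: assigned the display, nets 17 − 3 = 14; deviating to no display nets 13.
weak: assigned no display, nets 13; deviating to the display nets 17 − 9 = 8.
Both types strictly prefer their assigned action; no profitable deviation.

Neither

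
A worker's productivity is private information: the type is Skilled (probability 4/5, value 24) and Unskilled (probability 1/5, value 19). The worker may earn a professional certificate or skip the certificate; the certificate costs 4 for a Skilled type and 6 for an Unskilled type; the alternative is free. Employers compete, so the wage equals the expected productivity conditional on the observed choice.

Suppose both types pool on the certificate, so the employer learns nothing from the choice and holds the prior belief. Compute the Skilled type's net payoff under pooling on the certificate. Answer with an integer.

19

Pooled wage = 4/5·24 + 1/5·19 = 23.
Skilled pays cost 4 for the certificate, so net payoff = 23 − 4 = 19.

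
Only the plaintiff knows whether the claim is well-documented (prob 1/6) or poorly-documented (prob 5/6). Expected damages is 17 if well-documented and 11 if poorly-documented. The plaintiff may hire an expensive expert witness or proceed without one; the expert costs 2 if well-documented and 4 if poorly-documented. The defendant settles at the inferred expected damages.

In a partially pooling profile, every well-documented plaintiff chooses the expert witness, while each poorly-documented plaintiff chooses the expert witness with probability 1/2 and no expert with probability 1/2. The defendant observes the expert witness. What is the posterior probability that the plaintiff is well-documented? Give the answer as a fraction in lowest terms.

P(the expert witness) = (1/6)·1 + (5/6)·(1/2) = 7/12.
By Bayes' rule, P(well-documented | the expert witness) = (1/6) / (7/12) = 2/7.

2/7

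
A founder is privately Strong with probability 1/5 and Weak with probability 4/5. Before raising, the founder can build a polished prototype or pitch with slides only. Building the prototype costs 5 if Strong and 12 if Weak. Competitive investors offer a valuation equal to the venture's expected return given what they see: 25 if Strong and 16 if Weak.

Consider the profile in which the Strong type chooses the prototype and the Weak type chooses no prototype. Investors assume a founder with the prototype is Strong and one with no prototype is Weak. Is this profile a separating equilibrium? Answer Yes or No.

Under these beliefs, the prototype earns valuation 25 and no prototype earns valuation 16.
Strong: the prototype nets 25 − 5 = 20; no prototype nets 16. Strong prefers the prototype.
Weak: the prototype nets 25 − 12 = 13; no prototype nets 16. Weak prefers no prototype.
Neither type deviates, so the separating profile is an equilibrium.

Yes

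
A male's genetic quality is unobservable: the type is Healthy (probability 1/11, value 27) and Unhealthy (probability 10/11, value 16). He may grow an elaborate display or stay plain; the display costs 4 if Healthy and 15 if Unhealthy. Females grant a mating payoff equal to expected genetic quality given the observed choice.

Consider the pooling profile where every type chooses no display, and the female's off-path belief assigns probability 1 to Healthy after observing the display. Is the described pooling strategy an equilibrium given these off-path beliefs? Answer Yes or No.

On path, the female holds the prior and pays 1/11·27 + 10/11·16 = 17. Off path (the display), believing Healthy, it pays 27.
Healthy: no display nets 17; the display nets 27 − 4 = 23. Healthy would deviate.
Unhealthy: no display nets 17; the display nets 27 − 15 = 12. Unhealthy stays.
A type deviates, so pooling fails.

No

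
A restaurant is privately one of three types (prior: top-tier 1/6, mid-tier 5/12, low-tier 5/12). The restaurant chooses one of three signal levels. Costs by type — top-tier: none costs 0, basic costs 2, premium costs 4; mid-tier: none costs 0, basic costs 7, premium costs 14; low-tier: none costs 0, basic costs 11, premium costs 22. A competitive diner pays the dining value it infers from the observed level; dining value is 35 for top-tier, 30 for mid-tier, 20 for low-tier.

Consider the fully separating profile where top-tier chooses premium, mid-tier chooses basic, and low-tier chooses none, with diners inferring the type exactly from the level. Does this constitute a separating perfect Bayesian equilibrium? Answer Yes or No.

Separating price premiums: premium → 35, basic → 30, none → 20.
top-tier (assigned premium): none: 20 − 0 = 20; basic: 30 − 2 = 28; premium: 35 − 4 = 31. top-tier stays.
mid-tier (assigned basic): none: 20 − 0 = 20; basic: 30 − 7 = 23; premium: 35 − 14 = 21. mid-tier stays.
low-tier (assigned none): none: 20 − 0 = 20; basic: 30 − 11 = 19; premium: 35 − 22 = 13. low-tier stays.
Every type prefers its assigned level; separation holds.

Yes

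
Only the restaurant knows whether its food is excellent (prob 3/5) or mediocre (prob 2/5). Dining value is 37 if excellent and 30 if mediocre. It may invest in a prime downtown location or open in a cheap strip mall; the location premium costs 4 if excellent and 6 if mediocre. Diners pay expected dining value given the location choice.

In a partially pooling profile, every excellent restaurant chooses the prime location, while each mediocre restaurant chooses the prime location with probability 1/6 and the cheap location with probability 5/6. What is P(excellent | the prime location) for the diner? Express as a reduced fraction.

P(the prime location) = (3/5)·1 + (2/5)·(1/6) = 2/3.
By Bayes' rule, P(excellent | the prime location) = (3/5) / (2/3) = 9/10.

9/10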